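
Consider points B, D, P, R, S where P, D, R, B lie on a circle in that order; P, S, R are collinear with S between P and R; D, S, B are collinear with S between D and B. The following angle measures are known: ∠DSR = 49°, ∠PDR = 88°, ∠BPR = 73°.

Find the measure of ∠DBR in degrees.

∠DBR = 34°

1. ∠BSP = 49°  [vertical angles at S]
2. ∠PBR = 92°  [cyclic PDRB, opposite ∠D+∠B]
3. ∠BRP = 15°  [△PRB]
4. ∠BSR = 131°  [linear pair at S on PR]
5. ∠DBR = 34°  [△RSB]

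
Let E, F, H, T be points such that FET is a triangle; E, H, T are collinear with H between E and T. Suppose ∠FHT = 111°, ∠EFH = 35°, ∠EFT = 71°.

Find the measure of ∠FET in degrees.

1. ∠EHF = 69°  [linear pair at H on ET]
2. ∠FEH = 76°  [△FEH]
3. ∠FET = 76°  [H on ray ET]

∠FET = 76°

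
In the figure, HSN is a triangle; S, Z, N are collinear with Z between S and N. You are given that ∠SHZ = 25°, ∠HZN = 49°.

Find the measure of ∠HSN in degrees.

∠HSN = 24°

1. ∠HZS = 131°  [linear pair at Z on SN]
2. ∠HSZ = 24°  [△HSZ]
3. ∠HSN = 24°  [Z on ray SN]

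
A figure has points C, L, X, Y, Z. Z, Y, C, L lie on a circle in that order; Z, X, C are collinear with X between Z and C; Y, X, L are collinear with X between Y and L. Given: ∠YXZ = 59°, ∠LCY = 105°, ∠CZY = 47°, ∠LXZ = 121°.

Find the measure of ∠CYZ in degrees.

∠CYZ = 102°

1. ∠LYZ = 74°  [△ZXY]
2. ∠LZY = 75°  [cyclic ZYCL, opposite ∠Z+∠C]
3. ∠YLZ = 31°  [△ZYL]
4. ∠YCZ = 31°  [same arc ZY]
5. ∠CYZ = 102°  [△ZYC]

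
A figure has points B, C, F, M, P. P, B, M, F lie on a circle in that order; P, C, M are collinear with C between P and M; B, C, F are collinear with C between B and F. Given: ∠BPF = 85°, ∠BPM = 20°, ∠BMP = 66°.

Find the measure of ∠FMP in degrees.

∠FMP = 29°

1. ∠BMF = 95°  [cyclic PBMF, opposite ∠P+∠M]
2. ∠BFM = 20°  [same arc BM]
3. ∠MBP = 94°  [△PBM]
4. ∠FBM = 65°  [△BMF]
5. ∠MFP = 86°  [cyclic PBMF, opposite ∠B+∠F]
6. ∠FPM = 65°  [same arc MF]
7. ∠FMP = 29°  [△PMF]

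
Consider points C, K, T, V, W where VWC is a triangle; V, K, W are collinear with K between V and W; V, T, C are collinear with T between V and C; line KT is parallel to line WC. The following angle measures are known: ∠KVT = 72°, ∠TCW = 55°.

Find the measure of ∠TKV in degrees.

1. ∠CVW = 72°  [K on VW, T on VC]
2. ∠VCW = 55°  [T on ray CV]
3. ∠CWV = 53°  [△VWC]
4. ∠TKV = 53°  [KT∥WC, corresponding at K]

∠TKV = 53°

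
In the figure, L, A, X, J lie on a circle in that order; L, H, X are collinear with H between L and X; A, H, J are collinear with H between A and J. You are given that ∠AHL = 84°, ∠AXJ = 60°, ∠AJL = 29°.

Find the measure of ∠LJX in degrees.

∠LJX = 94°

1. ∠JHX = 84°  [vertical angles at H]
2. ∠ALJ = 120°  [cyclic LAXJ, opposite ∠L+∠X]
3. ∠JAL = 31°  [△LAJ]
4. ∠JHL = 96°  [linear pair at H on LX]
5. ∠JXL = 31°  [same arc LJ]
6. ∠JLX = 55°  [△LHJ]
7. ∠LJX = 94°  [△LXJ]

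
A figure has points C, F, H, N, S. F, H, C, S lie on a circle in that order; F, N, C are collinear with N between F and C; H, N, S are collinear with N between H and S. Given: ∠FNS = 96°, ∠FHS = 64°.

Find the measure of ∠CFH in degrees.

∠CFH = 32°

1. ∠CNH = 96°  [vertical angles at N]
2. ∠FNH = 84°  [linear pair at N on FC]
3. ∠CFH = 32°  [△FNH]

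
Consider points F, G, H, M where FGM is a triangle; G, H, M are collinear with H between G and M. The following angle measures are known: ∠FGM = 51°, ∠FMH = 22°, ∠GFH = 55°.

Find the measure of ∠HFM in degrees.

∠HFM = 52°

1. ∠FGH = 51°  [H on ray GM]
2. ∠FHG = 74°  [△FGH]
3. ∠FHM = 106°  [linear pair at H on GM]
4. ∠HFM = 52°  [△FHM]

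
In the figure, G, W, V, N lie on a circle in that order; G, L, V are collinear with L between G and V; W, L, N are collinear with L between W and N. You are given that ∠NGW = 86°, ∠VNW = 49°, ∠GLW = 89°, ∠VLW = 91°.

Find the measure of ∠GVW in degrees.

∠GVW = 52°

1. ∠NVW = 94°  [cyclic GWVN, opposite ∠G+∠V]
2. ∠NWV = 37°  [△WVN]
3. ∠GVW = 52°  [△WLV]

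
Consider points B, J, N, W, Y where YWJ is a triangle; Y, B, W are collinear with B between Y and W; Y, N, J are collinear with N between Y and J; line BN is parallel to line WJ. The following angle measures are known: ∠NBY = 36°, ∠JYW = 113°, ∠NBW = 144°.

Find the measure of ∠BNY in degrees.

1. ∠JWY = 36°  [BN∥WJ, corresponding at B]
2. ∠WJY = 31°  [△YWJ]
3. ∠BNY = 31°  [BN∥WJ, corresponding at N]

∠BNY = 31°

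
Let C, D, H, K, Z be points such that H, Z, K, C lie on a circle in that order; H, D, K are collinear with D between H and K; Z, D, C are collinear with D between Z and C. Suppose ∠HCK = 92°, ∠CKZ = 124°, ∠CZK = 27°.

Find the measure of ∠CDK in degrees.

1. ∠KCZ = 29°  [△ZKC]
2. ∠CHK = 27°  [same arc KC]
3. ∠CKH = 61°  [△HKC]
4. ∠CDK = 90°  [△KDC]

∠CDK = 90°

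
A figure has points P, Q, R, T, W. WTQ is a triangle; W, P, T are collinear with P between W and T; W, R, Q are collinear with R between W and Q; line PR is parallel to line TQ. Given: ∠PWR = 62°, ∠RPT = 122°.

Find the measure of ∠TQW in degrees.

1. ∠RPW = 58°  [linear pair at P on WT]
2. ∠PRW = 60°  [△WPR]
3. ∠TQW = 60°  [PR∥TQ, corresponding at R]

∠TQW = 60°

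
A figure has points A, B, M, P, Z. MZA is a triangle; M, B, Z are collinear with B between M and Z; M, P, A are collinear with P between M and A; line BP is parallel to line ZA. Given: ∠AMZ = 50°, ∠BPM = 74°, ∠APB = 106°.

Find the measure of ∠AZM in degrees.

∠AZM = 56°

1. ∠BMP = 50°  [B on MZ, P on MA]
2. ∠MBP = 56°  [△MBP]
3. ∠AZM = 56°  [BP∥ZA, corresponding at B]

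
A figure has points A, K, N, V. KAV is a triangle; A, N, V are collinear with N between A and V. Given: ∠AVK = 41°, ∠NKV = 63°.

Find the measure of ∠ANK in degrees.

1. ∠KVN = 41°  [N on ray VA]
2. ∠KNV = 76°  [△KNV]
3. ∠ANK = 104°  [linear pair at N on AV]

∠ANK = 104°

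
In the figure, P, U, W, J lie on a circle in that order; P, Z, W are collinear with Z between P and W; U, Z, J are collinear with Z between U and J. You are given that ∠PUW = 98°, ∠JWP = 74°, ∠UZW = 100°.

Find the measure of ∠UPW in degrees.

∠UPW = 26°

1. ∠JUP = 74°  [same arc PJ]
2. ∠PZU = 80°  [linear pair at Z on PW]
3. ∠UPW = 26°  [△PZU]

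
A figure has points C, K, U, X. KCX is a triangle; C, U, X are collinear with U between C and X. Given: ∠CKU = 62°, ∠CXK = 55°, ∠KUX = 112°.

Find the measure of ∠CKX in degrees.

1. ∠CUK = 68°  [linear pair at U on CX]
2. ∠KCU = 50°  [△KCU]
3. ∠KCX = 50°  [U on ray CX]
4. ∠CKX = 75°  [△KCX]

∠CKX = 75°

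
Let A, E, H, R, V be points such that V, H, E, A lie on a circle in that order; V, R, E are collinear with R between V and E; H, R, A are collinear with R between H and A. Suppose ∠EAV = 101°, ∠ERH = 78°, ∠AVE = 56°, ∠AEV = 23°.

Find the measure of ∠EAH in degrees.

∠EAH = 55°

1. ∠ARV = 78°  [vertical angles at R]
2. ∠ARE = 102°  [linear pair at R on VE]
3. ∠EAH = 55°  [△ERA]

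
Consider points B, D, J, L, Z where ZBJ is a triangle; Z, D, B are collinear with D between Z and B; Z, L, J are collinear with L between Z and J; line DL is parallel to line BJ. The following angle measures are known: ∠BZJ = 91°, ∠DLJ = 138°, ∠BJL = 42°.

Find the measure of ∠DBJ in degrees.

1. ∠BJZ = 42°  [L on ray JZ]
2. ∠JBZ = 47°  [△ZBJ]
3. ∠DBJ = 47°  [D on ray BZ]

∠DBJ = 47°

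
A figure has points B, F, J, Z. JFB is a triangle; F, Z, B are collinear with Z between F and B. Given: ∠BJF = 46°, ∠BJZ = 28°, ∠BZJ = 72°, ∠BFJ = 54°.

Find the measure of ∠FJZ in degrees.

1. ∠FZJ = 108°  [linear pair at Z on FB]
2. ∠JFZ = 54°  [Z on ray FB]
3. ∠FJZ = 18°  [△JFZ]

∠FJZ = 18°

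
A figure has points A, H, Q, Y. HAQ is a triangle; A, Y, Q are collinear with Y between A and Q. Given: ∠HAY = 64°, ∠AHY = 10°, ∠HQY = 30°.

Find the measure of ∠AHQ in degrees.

∠AHQ = 86°

1. ∠HAQ = 64°  [Y on ray AQ]
2. ∠AQH = 30°  [Y on ray QA]
3. ∠AHQ = 86°  [△HAQ]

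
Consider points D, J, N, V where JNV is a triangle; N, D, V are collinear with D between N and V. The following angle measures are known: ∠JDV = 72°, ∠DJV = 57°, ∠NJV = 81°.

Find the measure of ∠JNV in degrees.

∠JNV = 48°

1. ∠DVJ = 51°  [△JDV]
2. ∠JVN = 51°  [D on ray VN]
3. ∠JNV = 48°  [△JNV]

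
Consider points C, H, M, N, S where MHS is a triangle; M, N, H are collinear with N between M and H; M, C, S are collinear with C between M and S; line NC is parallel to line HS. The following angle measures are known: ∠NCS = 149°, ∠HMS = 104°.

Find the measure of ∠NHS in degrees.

∠NHS = 45°

1. ∠MCN = 31°  [linear pair at C on MS]
2. ∠CMN = 104°  [N on MH, C on MS]
3. ∠CNM = 45°  [△MNC]
4. ∠CNH = 135°  [linear pair at N on MH]
5. ∠NHS = 45°  [NC∥HS, co-interior at H–N]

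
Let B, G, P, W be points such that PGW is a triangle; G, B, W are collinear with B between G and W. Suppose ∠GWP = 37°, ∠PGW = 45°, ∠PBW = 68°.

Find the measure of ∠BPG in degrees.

1. ∠BGP = 45°  [B on ray GW]
2. ∠GBP = 112°  [linear pair at B on GW]
3. ∠BPG = 23°  [△PGB]

∠BPG = 23°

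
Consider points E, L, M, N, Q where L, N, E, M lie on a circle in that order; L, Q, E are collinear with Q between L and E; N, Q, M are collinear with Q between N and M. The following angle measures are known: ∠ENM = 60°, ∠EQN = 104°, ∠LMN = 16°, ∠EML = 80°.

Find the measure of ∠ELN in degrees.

∠ELN = 64°

1. ∠LEN = 16°  [△NQE]
2. ∠ENL = 100°  [cyclic LNEM, opposite ∠N+∠M]
3. ∠ELN = 64°  [△LNE]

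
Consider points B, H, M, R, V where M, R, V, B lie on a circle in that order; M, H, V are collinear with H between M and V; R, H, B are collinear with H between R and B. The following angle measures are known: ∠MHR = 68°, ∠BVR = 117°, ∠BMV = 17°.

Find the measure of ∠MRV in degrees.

1. ∠RHV = 112°  [linear pair at H on MV]
2. ∠BRV = 17°  [same arc VB]
3. ∠MVR = 51°  [△RHV]
4. ∠RBV = 46°  [△RVB]
5. ∠RMV = 46°  [same arc RV]
6. ∠MRV = 83°  [△MRV]

∠MRV = 83°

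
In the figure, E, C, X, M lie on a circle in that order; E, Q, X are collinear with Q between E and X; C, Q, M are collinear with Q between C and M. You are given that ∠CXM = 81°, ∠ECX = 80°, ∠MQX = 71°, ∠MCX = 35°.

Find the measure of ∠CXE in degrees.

∠CXE = 36°

1. ∠CMX = 64°  [△CXM]
2. ∠CEX = 64°  [same arc CX]
3. ∠CXE = 36°  [△ECX]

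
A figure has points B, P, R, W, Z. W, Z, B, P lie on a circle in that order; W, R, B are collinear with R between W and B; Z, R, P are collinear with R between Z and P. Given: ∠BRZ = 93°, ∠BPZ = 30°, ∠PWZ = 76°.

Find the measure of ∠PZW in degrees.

∠PZW = 63°

1. ∠WRZ = 87°  [linear pair at R on WB]
2. ∠BWZ = 30°  [same arc ZB]
3. ∠PZW = 63°  [△WRZ]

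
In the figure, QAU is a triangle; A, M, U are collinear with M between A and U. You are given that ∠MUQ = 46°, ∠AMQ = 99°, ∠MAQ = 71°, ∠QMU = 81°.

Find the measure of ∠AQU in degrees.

1. ∠AUQ = 46°  [M on ray UA]
2. ∠QAU = 71°  [M on ray AU]
3. ∠AQU = 63°  [△QAU]

∠AQU = 63°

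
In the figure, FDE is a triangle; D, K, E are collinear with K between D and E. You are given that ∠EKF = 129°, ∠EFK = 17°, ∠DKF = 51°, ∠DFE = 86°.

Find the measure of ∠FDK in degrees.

∠FDK = 60°

1. ∠FEK = 34°  [△FKE]
2. ∠DEF = 34°  [K on ray ED]
3. ∠EDF = 60°  [△FDE]
4. ∠FDK = 60°  [K on ray DE]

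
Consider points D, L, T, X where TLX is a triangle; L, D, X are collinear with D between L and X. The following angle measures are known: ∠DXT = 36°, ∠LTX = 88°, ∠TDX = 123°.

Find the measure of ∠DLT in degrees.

∠DLT = 56°

1. ∠LXT = 36°  [D on ray XL]
2. ∠TLX = 56°  [△TLX]
3. ∠DLT = 56°  [D on ray LX]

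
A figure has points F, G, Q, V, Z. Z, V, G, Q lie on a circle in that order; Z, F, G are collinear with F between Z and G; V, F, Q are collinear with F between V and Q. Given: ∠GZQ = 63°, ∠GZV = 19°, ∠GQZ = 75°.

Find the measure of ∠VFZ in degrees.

∠VFZ = 119°

1. ∠QGZ = 42°  [△ZGQ]
2. ∠QVZ = 42°  [same arc ZQ]
3. ∠VFZ = 119°  [△ZFV]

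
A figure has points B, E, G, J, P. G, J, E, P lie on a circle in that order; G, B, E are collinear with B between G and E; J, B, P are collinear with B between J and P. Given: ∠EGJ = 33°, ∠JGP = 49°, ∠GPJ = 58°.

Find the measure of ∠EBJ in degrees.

1. ∠EPJ = 33°  [same arc JE]
2. ∠JEP = 131°  [cyclic GJEP, opposite ∠G+∠E]
3. ∠GEJ = 58°  [same arc GJ]
4. ∠EJP = 16°  [△JEP]
5. ∠EBJ = 106°  [△JBE]

∠EBJ = 106°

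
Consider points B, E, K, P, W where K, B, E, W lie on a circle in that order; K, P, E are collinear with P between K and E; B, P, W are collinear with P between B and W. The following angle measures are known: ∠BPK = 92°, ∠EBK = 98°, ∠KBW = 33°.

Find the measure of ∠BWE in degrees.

∠BWE = 55°

1. ∠EPW = 92°  [vertical angles at P]
2. ∠KEW = 33°  [same arc KW]
3. ∠BWE = 55°  [△EPW]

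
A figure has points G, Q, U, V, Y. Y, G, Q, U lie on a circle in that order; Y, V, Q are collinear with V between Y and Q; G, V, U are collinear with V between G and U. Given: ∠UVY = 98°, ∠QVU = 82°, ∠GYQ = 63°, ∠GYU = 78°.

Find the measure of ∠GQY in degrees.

1. ∠GVY = 82°  [vertical angles at V]
2. ∠UGY = 35°  [△YVG]
3. ∠GUY = 67°  [△YGU]
4. ∠GQY = 67°  [same arc YG]

∠GQY = 67°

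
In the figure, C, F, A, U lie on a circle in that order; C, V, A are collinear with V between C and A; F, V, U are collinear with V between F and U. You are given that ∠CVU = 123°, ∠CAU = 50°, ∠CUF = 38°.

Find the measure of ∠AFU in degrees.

1. ∠AVF = 123°  [vertical angles at V]
2. ∠CAF = 38°  [same arc CF]
3. ∠AFU = 19°  [△FVA]

∠AFU = 19°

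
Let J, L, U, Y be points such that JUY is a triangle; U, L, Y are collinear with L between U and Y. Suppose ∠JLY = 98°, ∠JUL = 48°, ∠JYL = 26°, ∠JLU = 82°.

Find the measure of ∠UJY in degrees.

1. ∠JUY = 48°  [L on ray UY]
2. ∠JYU = 26°  [L on ray YU]
3. ∠UJY = 106°  [△JUY]

∠UJY = 106°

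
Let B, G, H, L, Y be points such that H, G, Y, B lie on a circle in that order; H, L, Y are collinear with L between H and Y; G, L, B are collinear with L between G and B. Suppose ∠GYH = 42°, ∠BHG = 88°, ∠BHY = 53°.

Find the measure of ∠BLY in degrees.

∠BLY = 95°

1. ∠GBH = 42°  [same arc HG]
2. ∠BLH = 85°  [△HLB]
3. ∠BLY = 95°  [linear pair at L on HY]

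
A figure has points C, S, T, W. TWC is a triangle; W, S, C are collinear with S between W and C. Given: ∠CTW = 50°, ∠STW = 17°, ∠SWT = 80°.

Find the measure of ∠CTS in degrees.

1. ∠TSW = 83°  [△TWS]
2. ∠CWT = 80°  [S on ray WC]
3. ∠CST = 97°  [linear pair at S on WC]
4. ∠TCW = 50°  [△TWC]
5. ∠SCT = 50°  [S on ray CW]
6. ∠CTS = 33°  [△TSC]

∠CTS = 33°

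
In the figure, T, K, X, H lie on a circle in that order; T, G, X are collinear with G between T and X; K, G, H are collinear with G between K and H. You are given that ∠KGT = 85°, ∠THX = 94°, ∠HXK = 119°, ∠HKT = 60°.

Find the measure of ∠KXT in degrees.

1. ∠KTX = 35°  [△TGK]
2. ∠TKX = 86°  [cyclic TKXH, opposite ∠K+∠H]
3. ∠KXT = 59°  [△TKX]

∠KXT = 59°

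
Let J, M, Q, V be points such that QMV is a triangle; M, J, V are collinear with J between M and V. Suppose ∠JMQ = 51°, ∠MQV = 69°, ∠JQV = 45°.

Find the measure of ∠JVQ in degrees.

1. ∠QMV = 51°  [J on ray MV]
2. ∠MVQ = 60°  [△QMV]
3. ∠JVQ = 60°  [J on ray VM]

∠JVQ = 60°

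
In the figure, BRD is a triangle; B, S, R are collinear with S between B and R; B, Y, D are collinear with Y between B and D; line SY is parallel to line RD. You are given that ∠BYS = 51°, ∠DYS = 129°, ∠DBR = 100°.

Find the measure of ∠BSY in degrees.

1. ∠BDR = 51°  [SY∥RD, corresponding at Y]
2. ∠BRD = 29°  [△BRD]
3. ∠BSY = 29°  [SY∥RD, corresponding at S]

∠BSY = 29°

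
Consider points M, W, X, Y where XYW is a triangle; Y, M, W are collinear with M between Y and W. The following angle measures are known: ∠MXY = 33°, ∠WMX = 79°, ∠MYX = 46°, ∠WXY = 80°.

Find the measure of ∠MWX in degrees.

1. ∠WYX = 46°  [M on ray YW]
2. ∠XWY = 54°  [△XYW]
3. ∠MWX = 54°  [M on ray WY]

∠MWX = 54°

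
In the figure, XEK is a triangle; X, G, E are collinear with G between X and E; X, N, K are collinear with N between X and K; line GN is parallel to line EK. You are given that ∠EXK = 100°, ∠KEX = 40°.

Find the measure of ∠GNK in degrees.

∠GNK = 140°

1. ∠EKX = 40°  [△XEK]
2. ∠GNX = 40°  [GN∥EK, corresponding at N]
3. ∠GNK = 140°  [linear pair at N on XK]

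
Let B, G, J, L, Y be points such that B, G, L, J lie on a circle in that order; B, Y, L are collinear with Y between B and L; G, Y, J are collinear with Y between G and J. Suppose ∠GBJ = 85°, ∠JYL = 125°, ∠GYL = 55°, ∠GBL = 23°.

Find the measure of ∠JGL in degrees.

1. ∠GLJ = 95°  [cyclic BGLJ, opposite ∠B+∠L]
2. ∠GJL = 23°  [same arc GL]
3. ∠JGL = 62°  [△GLJ]

∠JGL = 62°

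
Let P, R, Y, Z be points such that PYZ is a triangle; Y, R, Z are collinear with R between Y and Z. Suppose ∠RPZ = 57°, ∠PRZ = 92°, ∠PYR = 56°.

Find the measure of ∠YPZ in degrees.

∠YPZ = 93°

1. ∠PZR = 31°  [△PRZ]
2. ∠PYZ = 56°  [R on ray YZ]
3. ∠PZY = 31°  [R on ray ZY]
4. ∠YPZ = 93°  [△PYZ]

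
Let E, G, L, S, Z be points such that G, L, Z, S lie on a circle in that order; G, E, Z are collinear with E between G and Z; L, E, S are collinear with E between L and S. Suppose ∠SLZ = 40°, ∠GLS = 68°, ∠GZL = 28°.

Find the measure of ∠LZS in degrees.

∠LZS = 96°

1. ∠GSL = 28°  [same arc GL]
2. ∠LGS = 84°  [△GLS]
3. ∠LZS = 96°  [cyclic GLZS, opposite ∠G+∠Z]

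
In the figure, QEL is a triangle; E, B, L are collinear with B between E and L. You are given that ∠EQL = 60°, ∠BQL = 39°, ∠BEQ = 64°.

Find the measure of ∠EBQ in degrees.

1. ∠LEQ = 64°  [B on ray EL]
2. ∠ELQ = 56°  [△QEL]
3. ∠BLQ = 56°  [B on ray LE]
4. ∠LBQ = 85°  [△QBL]
5. ∠EBQ = 95°  [linear pair at B on EL]

∠EBQ = 95°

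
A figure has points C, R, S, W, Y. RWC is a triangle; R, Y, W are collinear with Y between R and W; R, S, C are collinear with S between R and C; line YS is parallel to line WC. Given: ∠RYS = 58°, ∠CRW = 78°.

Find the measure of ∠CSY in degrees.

1. ∠CWR = 58°  [YS∥WC, corresponding at Y]
2. ∠RCW = 44°  [△RWC]
3. ∠RSY = 44°  [YS∥WC, corresponding at S]
4. ∠CSY = 136°  [linear pair at S on RC]

∠CSY = 136°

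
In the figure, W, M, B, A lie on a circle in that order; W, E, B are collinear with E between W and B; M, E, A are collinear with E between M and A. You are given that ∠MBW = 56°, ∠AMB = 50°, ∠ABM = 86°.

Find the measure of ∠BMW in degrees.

∠BMW = 80°

1. ∠BAM = 44°  [△MBA]
2. ∠BWM = 44°  [same arc MB]
3. ∠BMW = 80°  [△WMB]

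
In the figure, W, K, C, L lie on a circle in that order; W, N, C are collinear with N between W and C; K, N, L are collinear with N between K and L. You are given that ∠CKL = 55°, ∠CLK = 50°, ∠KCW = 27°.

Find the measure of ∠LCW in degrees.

1. ∠CNK = 98°  [△KNC]
2. ∠CWK = 50°  [same arc KC]
3. ∠KNW = 82°  [linear pair at N on WC]
4. ∠LKW = 48°  [△WNK]
5. ∠LCW = 48°  [same arc WL]

∠LCW = 48°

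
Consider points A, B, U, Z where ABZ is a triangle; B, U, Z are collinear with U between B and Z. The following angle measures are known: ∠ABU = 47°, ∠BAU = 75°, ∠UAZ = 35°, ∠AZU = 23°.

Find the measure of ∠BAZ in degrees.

1. ∠ABZ = 47°  [U on ray BZ]
2. ∠AZB = 23°  [U on ray ZB]
3. ∠BAZ = 110°  [△ABZ]

∠BAZ = 110°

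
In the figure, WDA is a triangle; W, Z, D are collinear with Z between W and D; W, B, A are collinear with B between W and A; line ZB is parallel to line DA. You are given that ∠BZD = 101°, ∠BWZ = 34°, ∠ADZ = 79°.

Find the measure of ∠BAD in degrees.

1. ∠BZW = 79°  [linear pair at Z on WD]
2. ∠WBZ = 67°  [△WZB]
3. ∠ABZ = 113°  [linear pair at B on WA]
4. ∠BAD = 67°  [ZB∥DA, co-interior at A–B]

∠BAD = 67°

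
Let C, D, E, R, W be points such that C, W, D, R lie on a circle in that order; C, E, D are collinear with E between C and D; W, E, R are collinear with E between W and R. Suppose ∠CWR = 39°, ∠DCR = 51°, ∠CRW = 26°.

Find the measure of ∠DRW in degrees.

1. ∠RCW = 115°  [△CWR]
2. ∠DWR = 51°  [same arc DR]
3. ∠RDW = 65°  [cyclic CWDR, opposite ∠C+∠D]
4. ∠DRW = 64°  [△WDR]

∠DRW = 64°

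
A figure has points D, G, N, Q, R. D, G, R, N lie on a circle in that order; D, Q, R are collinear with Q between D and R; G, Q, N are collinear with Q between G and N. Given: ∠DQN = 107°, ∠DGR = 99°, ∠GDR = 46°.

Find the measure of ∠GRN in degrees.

1. ∠GQR = 107°  [vertical angles at Q]
2. ∠DRG = 35°  [△DGR]
3. ∠GNR = 46°  [same arc GR]
4. ∠NGR = 38°  [△GQR]
5. ∠GRN = 96°  [△GRN]

∠GRN = 96°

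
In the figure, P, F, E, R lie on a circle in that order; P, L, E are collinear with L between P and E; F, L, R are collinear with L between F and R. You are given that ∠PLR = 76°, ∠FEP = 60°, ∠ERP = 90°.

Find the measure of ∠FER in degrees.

1. ∠ELF = 76°  [vertical angles at L]
2. ∠EFR = 44°  [△FLE]
3. ∠EFP = 90°  [cyclic PFER, opposite ∠F+∠R]
4. ∠EPF = 30°  [△PFE]
5. ∠ERF = 30°  [same arc FE]
6. ∠FER = 106°  [△FER]

∠FER = 106°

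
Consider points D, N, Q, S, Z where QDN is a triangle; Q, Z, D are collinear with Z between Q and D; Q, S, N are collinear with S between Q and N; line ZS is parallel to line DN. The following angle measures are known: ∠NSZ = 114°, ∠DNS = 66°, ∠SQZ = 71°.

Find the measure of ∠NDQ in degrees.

1. ∠DNQ = 66°  [S on ray NQ]
2. ∠DQN = 71°  [Z on QD, S on QN]
3. ∠NDQ = 43°  [△QDN]

∠NDQ = 43°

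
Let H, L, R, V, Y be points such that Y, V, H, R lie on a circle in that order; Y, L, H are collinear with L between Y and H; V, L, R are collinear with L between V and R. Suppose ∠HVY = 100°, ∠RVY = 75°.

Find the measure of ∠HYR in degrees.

∠HYR = 25°

1. ∠HRY = 80°  [cyclic YVHR, opposite ∠V+∠R]
2. ∠RHY = 75°  [same arc YR]
3. ∠HYR = 25°  [△YHR]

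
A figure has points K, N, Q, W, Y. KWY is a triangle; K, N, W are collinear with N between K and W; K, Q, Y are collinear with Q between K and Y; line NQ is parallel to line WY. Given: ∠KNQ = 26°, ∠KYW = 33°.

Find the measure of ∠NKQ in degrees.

∠NKQ = 121°

1. ∠KWY = 26°  [NQ∥WY, corresponding at N]
2. ∠WKY = 121°  [△KWY]
3. ∠NKQ = 121°  [N on KW, Q on KY]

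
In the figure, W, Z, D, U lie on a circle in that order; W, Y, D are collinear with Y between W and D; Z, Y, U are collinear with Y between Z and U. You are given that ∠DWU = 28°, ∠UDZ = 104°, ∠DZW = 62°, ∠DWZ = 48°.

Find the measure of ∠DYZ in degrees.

1. ∠DZU = 28°  [same arc DU]
2. ∠WDZ = 70°  [△WZD]
3. ∠DYZ = 82°  [△ZYD]

∠DYZ = 82°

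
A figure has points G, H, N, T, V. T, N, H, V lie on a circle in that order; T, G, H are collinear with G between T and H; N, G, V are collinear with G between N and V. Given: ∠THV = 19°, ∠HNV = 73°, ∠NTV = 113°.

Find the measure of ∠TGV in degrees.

1. ∠TNV = 19°  [same arc TV]
2. ∠HTV = 73°  [same arc HV]
3. ∠NVT = 48°  [△TNV]
4. ∠TGV = 59°  [△TGV]

∠TGV = 59°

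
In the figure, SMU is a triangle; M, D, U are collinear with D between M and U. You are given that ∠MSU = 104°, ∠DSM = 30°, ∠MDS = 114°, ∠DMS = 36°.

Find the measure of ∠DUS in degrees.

∠DUS = 40°

1. ∠SMU = 36°  [D on ray MU]
2. ∠MUS = 40°  [△SMU]
3. ∠DUS = 40°  [D on ray UM]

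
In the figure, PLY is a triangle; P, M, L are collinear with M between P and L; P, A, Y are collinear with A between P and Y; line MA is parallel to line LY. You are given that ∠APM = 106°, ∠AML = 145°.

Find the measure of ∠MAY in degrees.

1. ∠AMP = 35°  [linear pair at M on PL]
2. ∠MAP = 39°  [△PMA]
3. ∠MAY = 141°  [linear pair at A on PY]

∠MAY = 141°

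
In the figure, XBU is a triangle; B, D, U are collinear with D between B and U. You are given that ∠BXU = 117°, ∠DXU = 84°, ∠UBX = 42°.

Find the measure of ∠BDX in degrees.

∠BDX = 105°

1. ∠BUX = 21°  [△XBU]
2. ∠DUX = 21°  [D on ray UB]
3. ∠UDX = 75°  [△XDU]
4. ∠BDX = 105°  [linear pair at D on BU]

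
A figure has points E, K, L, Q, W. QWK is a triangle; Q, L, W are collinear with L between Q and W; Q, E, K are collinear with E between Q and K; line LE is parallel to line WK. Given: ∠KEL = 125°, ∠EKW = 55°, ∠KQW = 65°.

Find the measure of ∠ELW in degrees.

1. ∠LEQ = 55°  [linear pair at E on QK]
2. ∠EQL = 65°  [L on QW, E on QK]
3. ∠ELQ = 60°  [△QLE]
4. ∠ELW = 120°  [linear pair at L on QW]

∠ELW = 120°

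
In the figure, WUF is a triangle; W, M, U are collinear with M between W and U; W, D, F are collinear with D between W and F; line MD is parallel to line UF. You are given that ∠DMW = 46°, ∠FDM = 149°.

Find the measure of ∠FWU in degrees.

∠FWU = 103°

1. ∠MDW = 31°  [linear pair at D on WF]
2. ∠DWM = 103°  [△WMD]
3. ∠FWU = 103°  [M on WU, D on WF]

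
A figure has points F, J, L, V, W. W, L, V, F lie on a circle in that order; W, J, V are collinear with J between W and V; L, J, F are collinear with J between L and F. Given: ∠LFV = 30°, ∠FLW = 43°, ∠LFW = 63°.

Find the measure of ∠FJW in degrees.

∠FJW = 73°

1. ∠FVW = 43°  [same arc WF]
2. ∠FJV = 107°  [△VJF]
3. ∠FJW = 73°  [linear pair at J on WV]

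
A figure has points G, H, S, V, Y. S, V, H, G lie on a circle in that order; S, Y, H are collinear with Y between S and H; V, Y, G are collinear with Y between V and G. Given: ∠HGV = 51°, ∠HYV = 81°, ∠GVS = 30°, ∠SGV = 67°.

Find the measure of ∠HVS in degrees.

∠HVS = 62°

1. ∠HSV = 51°  [same arc VH]
2. ∠SHV = 67°  [same arc SV]
3. ∠HVS = 62°  [△SVH]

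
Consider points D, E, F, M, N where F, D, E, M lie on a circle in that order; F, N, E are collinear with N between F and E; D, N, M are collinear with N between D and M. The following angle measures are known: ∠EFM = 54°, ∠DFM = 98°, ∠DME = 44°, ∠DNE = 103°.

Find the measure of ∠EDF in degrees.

1. ∠EDM = 54°  [same arc EM]
2. ∠DFE = 44°  [same arc DE]
3. ∠DEF = 23°  [△DNE]
4. ∠EDF = 113°  [△FDE]

∠EDF = 113°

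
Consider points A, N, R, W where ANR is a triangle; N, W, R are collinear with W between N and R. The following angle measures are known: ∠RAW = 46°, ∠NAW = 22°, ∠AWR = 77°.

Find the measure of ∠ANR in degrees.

∠ANR = 55°

1. ∠AWN = 103°  [linear pair at W on NR]
2. ∠ANW = 55°  [△ANW]
3. ∠ANR = 55°  [W on ray NR]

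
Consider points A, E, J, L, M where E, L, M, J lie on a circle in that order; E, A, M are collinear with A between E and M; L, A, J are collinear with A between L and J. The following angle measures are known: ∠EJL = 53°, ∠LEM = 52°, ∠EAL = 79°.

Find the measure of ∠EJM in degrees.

∠EJM = 105°

1. ∠EML = 53°  [same arc EL]
2. ∠ELM = 75°  [△ELM]
3. ∠EJM = 105°  [cyclic ELMJ, opposite ∠L+∠J]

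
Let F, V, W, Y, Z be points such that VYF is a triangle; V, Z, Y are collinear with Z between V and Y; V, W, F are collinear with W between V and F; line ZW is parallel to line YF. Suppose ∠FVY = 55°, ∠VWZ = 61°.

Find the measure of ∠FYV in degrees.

1. ∠WVZ = 55°  [Z on VY, W on VF]
2. ∠VZW = 64°  [△VZW]
3. ∠FYV = 64°  [ZW∥YF, corresponding at Z]

∠FYV = 64°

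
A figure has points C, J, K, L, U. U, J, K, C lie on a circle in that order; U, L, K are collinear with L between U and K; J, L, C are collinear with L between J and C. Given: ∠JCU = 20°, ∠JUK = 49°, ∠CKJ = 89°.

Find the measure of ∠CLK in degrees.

∠CLK = 62°

1. ∠JKU = 20°  [same arc UJ]
2. ∠JCK = 49°  [same arc JK]
3. ∠CJK = 42°  [△JKC]
4. ∠JLK = 118°  [△JLK]
5. ∠CLU = 118°  [vertical angles at L]
6. ∠CLK = 62°  [linear pair at L on UK]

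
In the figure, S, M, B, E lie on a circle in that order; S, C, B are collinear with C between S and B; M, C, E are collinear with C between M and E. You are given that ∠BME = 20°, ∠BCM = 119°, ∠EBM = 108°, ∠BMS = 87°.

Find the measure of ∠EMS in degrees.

∠EMS = 67°

1. ∠MBS = 41°  [△MCB]
2. ∠MCS = 61°  [linear pair at C on SB]
3. ∠BSM = 52°  [△SMB]
4. ∠EMS = 67°  [△SCM]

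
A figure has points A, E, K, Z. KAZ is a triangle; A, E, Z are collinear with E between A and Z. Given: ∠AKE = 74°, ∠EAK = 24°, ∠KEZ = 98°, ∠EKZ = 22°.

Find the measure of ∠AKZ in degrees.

1. ∠KAZ = 24°  [E on ray AZ]
2. ∠EZK = 60°  [△KEZ]
3. ∠AZK = 60°  [E on ray ZA]
4. ∠AKZ = 96°  [△KAZ]

∠AKZ = 96°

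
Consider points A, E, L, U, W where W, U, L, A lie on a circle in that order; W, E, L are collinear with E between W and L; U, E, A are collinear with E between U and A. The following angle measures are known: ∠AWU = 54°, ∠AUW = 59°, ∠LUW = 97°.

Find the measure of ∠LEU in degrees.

∠LEU = 75°

1. ∠UAW = 67°  [△WUA]
2. ∠ALW = 59°  [same arc WA]
3. ∠LAW = 83°  [cyclic WULA, opposite ∠U+∠A]
4. ∠ULW = 67°  [same arc WU]
5. ∠AWL = 38°  [△WLA]
6. ∠AUL = 38°  [same arc LA]
7. ∠LEU = 75°  [△UEL]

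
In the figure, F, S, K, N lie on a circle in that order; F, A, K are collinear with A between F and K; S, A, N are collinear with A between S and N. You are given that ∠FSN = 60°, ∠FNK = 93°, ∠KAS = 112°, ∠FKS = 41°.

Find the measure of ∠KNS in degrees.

1. ∠FSK = 87°  [cyclic FSKN, opposite ∠S+∠N]
2. ∠KFS = 52°  [△FSK]
3. ∠KNS = 52°  [same arc SK]

∠KNS = 52°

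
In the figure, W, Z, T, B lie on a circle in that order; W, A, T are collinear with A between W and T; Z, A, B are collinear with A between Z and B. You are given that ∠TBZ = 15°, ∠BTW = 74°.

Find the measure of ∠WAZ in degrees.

1. ∠TWZ = 15°  [same arc ZT]
2. ∠BZW = 74°  [same arc WB]
3. ∠WAZ = 91°  [△WAZ]

∠WAZ = 91°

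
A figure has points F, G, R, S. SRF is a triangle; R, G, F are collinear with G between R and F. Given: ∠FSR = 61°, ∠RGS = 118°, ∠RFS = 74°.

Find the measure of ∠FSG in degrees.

∠FSG = 44°

1. ∠FGS = 62°  [linear pair at G on RF]
2. ∠GFS = 74°  [G on ray FR]
3. ∠FSG = 44°  [△SGF]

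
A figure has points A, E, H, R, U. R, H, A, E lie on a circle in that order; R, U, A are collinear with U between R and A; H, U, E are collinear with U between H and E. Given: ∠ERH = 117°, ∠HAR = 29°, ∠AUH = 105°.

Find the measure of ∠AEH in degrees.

1. ∠EAH = 63°  [cyclic RHAE, opposite ∠R+∠A]
2. ∠AHE = 46°  [△HUA]
3. ∠AEH = 71°  [△HAE]

∠AEH = 71°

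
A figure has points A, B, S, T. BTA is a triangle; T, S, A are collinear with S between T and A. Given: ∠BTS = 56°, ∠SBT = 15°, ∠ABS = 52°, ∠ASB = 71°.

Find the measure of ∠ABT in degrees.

1. ∠ATB = 56°  [S on ray TA]
2. ∠BAS = 57°  [△BSA]
3. ∠BAT = 57°  [S on ray AT]
4. ∠ABT = 67°  [△BTA]

∠ABT = 67°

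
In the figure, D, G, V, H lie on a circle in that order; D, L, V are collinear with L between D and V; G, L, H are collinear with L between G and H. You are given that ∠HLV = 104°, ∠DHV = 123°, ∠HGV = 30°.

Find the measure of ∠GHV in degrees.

∠GHV = 49°

1. ∠HDV = 30°  [same arc VH]
2. ∠DVH = 27°  [△DVH]
3. ∠GHV = 49°  [△VLH]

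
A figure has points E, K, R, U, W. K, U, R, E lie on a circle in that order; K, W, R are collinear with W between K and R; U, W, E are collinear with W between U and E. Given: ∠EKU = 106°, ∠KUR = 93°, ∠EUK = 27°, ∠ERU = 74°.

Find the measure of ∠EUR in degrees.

∠EUR = 66°

1. ∠KER = 87°  [cyclic KURE, opposite ∠U+∠E]
2. ∠ERK = 27°  [same arc KE]
3. ∠EKR = 66°  [△KRE]
4. ∠EUR = 66°  [same arc RE]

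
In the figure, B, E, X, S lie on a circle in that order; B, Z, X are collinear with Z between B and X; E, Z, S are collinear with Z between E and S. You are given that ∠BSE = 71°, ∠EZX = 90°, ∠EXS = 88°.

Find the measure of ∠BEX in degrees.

1. ∠BXE = 71°  [same arc BE]
2. ∠SEX = 19°  [△EZX]
3. ∠ESX = 73°  [△EXS]
4. ∠EBX = 73°  [same arc EX]
5. ∠BEX = 36°  [△BEX]

∠BEX = 36°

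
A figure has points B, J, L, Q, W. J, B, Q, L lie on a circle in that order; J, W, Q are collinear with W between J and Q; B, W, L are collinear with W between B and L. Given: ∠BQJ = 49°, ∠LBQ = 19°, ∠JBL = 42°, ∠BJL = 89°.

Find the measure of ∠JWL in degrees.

∠JWL = 112°

1. ∠BLJ = 49°  [same arc JB]
2. ∠LJQ = 19°  [same arc QL]
3. ∠JWL = 112°  [△JWL]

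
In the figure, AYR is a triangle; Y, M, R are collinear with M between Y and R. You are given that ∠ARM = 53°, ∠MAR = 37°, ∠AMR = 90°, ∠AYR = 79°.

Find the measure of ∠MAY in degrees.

1. ∠AMY = 90°  [linear pair at M on YR]
2. ∠AYM = 79°  [M on ray YR]
3. ∠MAY = 11°  [△AYM]

∠MAY = 11°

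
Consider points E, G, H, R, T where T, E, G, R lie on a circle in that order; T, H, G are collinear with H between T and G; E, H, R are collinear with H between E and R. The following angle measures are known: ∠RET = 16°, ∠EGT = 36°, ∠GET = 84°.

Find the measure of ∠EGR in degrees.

∠EGR = 52°

1. ∠ERT = 36°  [same arc TE]
2. ∠ETR = 128°  [△TER]
3. ∠EGR = 52°  [cyclic TEGR, opposite ∠T+∠G]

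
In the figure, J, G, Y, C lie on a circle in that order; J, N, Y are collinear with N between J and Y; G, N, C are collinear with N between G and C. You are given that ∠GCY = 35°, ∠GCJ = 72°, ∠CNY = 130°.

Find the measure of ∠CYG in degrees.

1. ∠GJY = 35°  [same arc GY]
2. ∠GNJ = 130°  [vertical angles at N]
3. ∠CGJ = 15°  [△JNG]
4. ∠CJG = 93°  [△JGC]
5. ∠CYG = 87°  [cyclic JGYC, opposite ∠J+∠Y]

∠CYG = 87°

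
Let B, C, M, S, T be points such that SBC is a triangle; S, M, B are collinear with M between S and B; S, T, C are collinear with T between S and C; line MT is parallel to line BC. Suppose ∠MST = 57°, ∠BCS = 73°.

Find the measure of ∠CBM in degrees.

∠CBM = 50°

1. ∠BSC = 57°  [M on SB, T on SC]
2. ∠CBS = 50°  [△SBC]
3. ∠CBM = 50°  [M on ray BS]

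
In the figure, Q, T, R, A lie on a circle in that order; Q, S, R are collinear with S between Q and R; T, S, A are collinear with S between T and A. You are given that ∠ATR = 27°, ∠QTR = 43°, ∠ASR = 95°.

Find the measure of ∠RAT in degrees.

1. ∠AQR = 27°  [same arc RA]
2. ∠QAR = 137°  [cyclic QTRA, opposite ∠T+∠A]
3. ∠ARQ = 16°  [△QRA]
4. ∠RAT = 69°  [△RSA]

∠RAT = 69°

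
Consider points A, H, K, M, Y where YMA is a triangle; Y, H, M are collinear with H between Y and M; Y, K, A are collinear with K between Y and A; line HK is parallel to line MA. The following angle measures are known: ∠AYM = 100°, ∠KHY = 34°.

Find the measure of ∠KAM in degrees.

1. ∠HYK = 100°  [H on YM, K on YA]
2. ∠HKY = 46°  [△YHK]
3. ∠AKH = 134°  [linear pair at K on YA]
4. ∠KAM = 46°  [HK∥MA, co-interior at A–K]

∠KAM = 46°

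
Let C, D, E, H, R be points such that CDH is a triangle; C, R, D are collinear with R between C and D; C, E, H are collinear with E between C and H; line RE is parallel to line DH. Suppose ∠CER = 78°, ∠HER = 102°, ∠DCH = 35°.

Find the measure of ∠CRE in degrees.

1. ∠CHD = 78°  [RE∥DH, corresponding at E]
2. ∠CDH = 67°  [△CDH]
3. ∠CRE = 67°  [RE∥DH, corresponding at R]

∠CRE = 67°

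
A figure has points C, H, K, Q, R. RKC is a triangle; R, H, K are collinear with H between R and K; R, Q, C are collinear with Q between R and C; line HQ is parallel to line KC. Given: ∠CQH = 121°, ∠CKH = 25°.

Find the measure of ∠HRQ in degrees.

∠HRQ = 96°

1. ∠HQR = 59°  [linear pair at Q on RC]
2. ∠CKR = 25°  [H on ray KR]
3. ∠KCR = 59°  [HQ∥KC, corresponding at Q]
4. ∠CRK = 96°  [△RKC]
5. ∠HRQ = 96°  [H on RK, Q on RC]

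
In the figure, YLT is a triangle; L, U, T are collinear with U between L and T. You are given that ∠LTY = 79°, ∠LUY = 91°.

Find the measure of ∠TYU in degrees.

1. ∠UTY = 79°  [U on ray TL]
2. ∠TUY = 89°  [linear pair at U on LT]
3. ∠TYU = 12°  [△YUT]

∠TYU = 12°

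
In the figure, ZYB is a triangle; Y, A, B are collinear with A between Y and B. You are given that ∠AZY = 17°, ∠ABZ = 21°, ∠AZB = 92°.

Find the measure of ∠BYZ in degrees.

1. ∠BAZ = 67°  [△ZAB]
2. ∠YAZ = 113°  [linear pair at A on YB]
3. ∠AYZ = 50°  [△ZYA]
4. ∠BYZ = 50°  [A on ray YB]

∠BYZ = 50°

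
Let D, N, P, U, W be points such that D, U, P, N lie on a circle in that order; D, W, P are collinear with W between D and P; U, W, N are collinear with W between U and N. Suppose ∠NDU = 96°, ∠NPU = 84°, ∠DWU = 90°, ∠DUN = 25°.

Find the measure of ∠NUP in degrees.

1. ∠DNU = 59°  [△DUN]
2. ∠PWU = 90°  [linear pair at W on DP]
3. ∠DPU = 59°  [same arc DU]
4. ∠NUP = 31°  [△UWP]

∠NUP = 31°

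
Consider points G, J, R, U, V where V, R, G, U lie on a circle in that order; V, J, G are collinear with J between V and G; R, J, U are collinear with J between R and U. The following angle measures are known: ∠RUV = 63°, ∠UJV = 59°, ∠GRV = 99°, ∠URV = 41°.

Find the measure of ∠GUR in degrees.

1. ∠GJU = 121°  [linear pair at J on VG]
2. ∠UGV = 41°  [same arc VU]
3. ∠GUR = 18°  [△GJU]

∠GUR = 18°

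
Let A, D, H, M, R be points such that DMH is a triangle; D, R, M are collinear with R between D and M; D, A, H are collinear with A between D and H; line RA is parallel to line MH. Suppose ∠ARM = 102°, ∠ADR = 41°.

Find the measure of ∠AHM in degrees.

∠AHM = 61°

1. ∠ARD = 78°  [linear pair at R on DM]
2. ∠DAR = 61°  [△DRA]
3. ∠HAR = 119°  [linear pair at A on DH]
4. ∠AHM = 61°  [RA∥MH, co-interior at H–A]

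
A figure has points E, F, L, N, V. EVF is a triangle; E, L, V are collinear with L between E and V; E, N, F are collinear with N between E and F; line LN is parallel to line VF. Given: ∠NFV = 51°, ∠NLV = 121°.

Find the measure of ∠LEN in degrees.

1. ∠EFV = 51°  [N on ray FE]
2. ∠ELN = 59°  [linear pair at L on EV]
3. ∠ENL = 51°  [LN∥VF, corresponding at N]
4. ∠LEN = 70°  [△ELN]

∠LEN = 70°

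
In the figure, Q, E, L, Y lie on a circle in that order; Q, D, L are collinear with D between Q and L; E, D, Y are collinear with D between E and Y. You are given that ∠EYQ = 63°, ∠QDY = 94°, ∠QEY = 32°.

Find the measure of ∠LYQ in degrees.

1. ∠LQY = 23°  [△QDY]
2. ∠QLY = 32°  [same arc QY]
3. ∠LYQ = 125°  [△QLY]

∠LYQ = 125°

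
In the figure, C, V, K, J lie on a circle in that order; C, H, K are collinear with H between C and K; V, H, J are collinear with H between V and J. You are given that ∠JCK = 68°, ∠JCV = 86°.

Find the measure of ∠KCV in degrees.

∠KCV = 18°

1. ∠JVK = 68°  [same arc KJ]
2. ∠JKV = 94°  [cyclic CVKJ, opposite ∠C+∠K]
3. ∠KJV = 18°  [△VKJ]
4. ∠KCV = 18°  [same arc VK]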